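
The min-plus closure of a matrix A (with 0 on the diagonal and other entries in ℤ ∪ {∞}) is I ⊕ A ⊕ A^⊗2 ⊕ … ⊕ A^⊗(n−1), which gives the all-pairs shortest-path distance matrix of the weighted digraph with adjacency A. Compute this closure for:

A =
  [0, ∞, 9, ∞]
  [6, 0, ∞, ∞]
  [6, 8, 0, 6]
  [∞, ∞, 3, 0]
Closure =
  [0, 17, 9, 15]
  [6, 0, 15, 21]
  [6, 8, 0, 6]
  [9, 11, 3, 0]

This is the Floyd-Warshall all-pairs shortest-path computation. For each intermediate vertex k = 0, 1, …, 3, update dist[i][j] ← min(dist[i][j], dist[i][k] + dist[k][j]). The final matrix gives, for each (i, j), the minimum total weight of any directed path from i to j (possibly empty when i = j).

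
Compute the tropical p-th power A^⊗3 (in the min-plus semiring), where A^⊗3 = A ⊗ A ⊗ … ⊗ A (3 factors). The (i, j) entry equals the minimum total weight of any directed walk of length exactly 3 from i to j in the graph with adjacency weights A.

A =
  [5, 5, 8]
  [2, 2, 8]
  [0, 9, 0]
A^⊗3 =
  [8, 9, 8]
  [6, 6, 8]
  [0, 5, 0]

Each entry (A^⊗3)_ij equals the minimum over all length-3 walks i = v_0 → v_1 → … → v_3 = j of Σ_t A[v_t][v_{t+1}]. For example, for (i, j) = (0, 2) we minimise over 9 possible intermediate vertex sequences; the minimum is 8, attained along the walk 0 → 2 → 2 → 2.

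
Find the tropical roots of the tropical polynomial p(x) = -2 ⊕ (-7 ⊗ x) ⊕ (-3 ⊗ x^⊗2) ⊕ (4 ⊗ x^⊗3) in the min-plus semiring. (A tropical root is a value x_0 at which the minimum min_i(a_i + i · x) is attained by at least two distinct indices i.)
Roots: {-7, -4, 5}

Each tropical root is a break point of the lower envelope of the lines y = a_i + i · x (there are 4 lines, with slopes 0, 1, ..., 3). Only the lines that attain the minimum somewhere contribute to roots; other lines are dominated. Here the surviving (envelope) indices are i = 3, i = 2, i = 1, i = 0.
Intersections between consecutive envelope lines give the roots: for adjacent envelope indices i < j the intersection is x = (a_i − a_j) / (j − i). Reading off the sorted break points: {-7, -4, 5}.
Verification: at each break x_0, at least two indices attain the minimum of min_i(a_i + i · x_0).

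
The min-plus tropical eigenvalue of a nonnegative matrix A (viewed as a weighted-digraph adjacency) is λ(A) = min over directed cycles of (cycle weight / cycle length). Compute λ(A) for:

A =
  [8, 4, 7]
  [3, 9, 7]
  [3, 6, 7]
λ(A) = 7/2

Enumerate directed cycles and compute their means (weight / length). Sample:
  cycle 0 → 0: weight = 8, length = 1, mean = 8/1 ≈ 8.000
  cycle 1 → 1: weight = 9, length = 1, mean = 9/1 ≈ 9.000
  cycle 2 → 2: weight = 7, length = 1, mean = 7/1 ≈ 7.000
  cycle 0 → 1 → 0: weight = 7, length = 2, mean = 7/2 ≈ 3.500
  cycle 0 → 2 → 0: weight = 10, length = 2, mean = 10/2 ≈ 5.000
  cycle 1 → 0 → 1: weight = 7, length = 2, mean = 7/2 ≈ 3.500
Minimum mean = 3.500, attained e.g. along the cycle 0 → 1 → 0 with weight 7 and length 2. So λ(A) = 7/2 = 7/2.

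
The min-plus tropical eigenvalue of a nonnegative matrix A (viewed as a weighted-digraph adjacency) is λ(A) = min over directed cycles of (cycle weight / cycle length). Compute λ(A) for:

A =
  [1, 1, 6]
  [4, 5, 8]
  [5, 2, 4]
λ(A) = 1

Enumerate directed cycles and compute their means (weight / length). Sample:
  cycle 0 → 0: weight = 1, length = 1, mean = 1/1 ≈ 1.000
  cycle 1 → 1: weight = 5, length = 1, mean = 5/1 ≈ 5.000
  cycle 2 → 2: weight = 4, length = 1, mean = 4/1 ≈ 4.000
  cycle 0 → 1 → 0: weight = 5, length = 2, mean = 5/2 ≈ 2.500
  cycle 0 → 2 → 0: weight = 11, length = 2, mean = 11/2 ≈ 5.500
  cycle 1 → 0 → 1: weight = 5, length = 2, mean = 5/2 ≈ 2.500
Minimum mean = 1.000, attained e.g. along the cycle 0 → 0 with weight 1 and length 1. So λ(A) = 1/1 = 1.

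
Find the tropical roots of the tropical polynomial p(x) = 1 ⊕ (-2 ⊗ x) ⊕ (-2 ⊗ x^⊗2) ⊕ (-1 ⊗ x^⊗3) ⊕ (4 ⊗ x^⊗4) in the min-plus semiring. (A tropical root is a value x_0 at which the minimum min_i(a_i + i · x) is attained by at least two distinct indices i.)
Roots: {-5, -1, 0, 3}

Each tropical root is a break point of the lower envelope of the lines y = a_i + i · x (there are 5 lines, with slopes 0, 1, ..., 4). Only the lines that attain the minimum somewhere contribute to roots; other lines are dominated. Here the surviving (envelope) indices are i = 4, i = 3, i = 2, i = 1, i = 0.
Intersections between consecutive envelope lines give the roots: for adjacent envelope indices i < j the intersection is x = (a_i − a_j) / (j − i). Reading off the sorted break points: {-5, -1, 0, 3}.
Verification: at each break x_0, at least two indices attain the minimum of min_i(a_i + i · x_0).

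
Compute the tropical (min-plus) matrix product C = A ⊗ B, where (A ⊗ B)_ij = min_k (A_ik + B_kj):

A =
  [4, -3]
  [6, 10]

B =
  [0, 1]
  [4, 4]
A ⊗ B =
  [1, 1]
  [6, 7]

Apply the min-plus product entry-by-entry:
  C[0][0] = min over k of (A[0][0] + B[0][0] = 4 + 0 = 4, A[0][1] + B[1][0] = -3 + 4 = 1) = 1 (attained at k = 1)
  C[0][1] = min over k of (A[0][0] + B[0][1] = 4 + 1 = 5, A[0][1] + B[1][1] = -3 + 4 = 1) = 1 (attained at k = 1)
  C[1][0] = min over k of (A[1][0] + B[0][0] = 6 + 0 = 6, A[1][1] + B[1][0] = 10 + 4 = 14) = 6 (attained at k = 0)
  C[1][1] = min over k of (A[1][0] + B[0][1] = 6 + 1 = 7, A[1][1] + B[1][1] = 10 + 4 = 14) = 7 (attained at k = 0)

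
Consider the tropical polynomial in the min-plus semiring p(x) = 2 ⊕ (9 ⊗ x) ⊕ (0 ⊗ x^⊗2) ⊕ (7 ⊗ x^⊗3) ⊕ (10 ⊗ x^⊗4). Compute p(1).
p(1) = 2

A tropical monomial a ⊗ x^⊗i evaluates to a + i · x. Evaluating each term at x = 1:
  Term 0 contributes 2 + 0 · 1 = 2
  Term 1 contributes 9 + 1 · 1 = 10
  Term 2 contributes 0 + 2 · 1 = 2
  Term 3 contributes 7 + 3 · 1 = 10
  Term 4 contributes 10 + 4 · 1 = 14
p(1) = ⊕ of these = min[2, 10, 2, 10, 14] = 2.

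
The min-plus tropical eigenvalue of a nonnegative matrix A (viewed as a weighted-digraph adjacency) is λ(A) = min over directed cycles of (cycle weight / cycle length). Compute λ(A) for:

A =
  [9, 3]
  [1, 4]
λ(A) = 2

Enumerate directed cycles and compute their means (weight / length). Sample:
  cycle 0 → 0: weight = 9, length = 1, mean = 9/1 ≈ 9.000
  cycle 1 → 1: weight = 4, length = 1, mean = 4/1 ≈ 4.000
  cycle 0 → 1 → 0: weight = 4, length = 2, mean = 4/2 ≈ 2.000
  cycle 1 → 0 → 1: weight = 4, length = 2, mean = 4/2 ≈ 2.000
Minimum mean = 2.000, attained e.g. along the cycle 0 → 1 → 0 with weight 4 and length 2. So λ(A) = 4/2 = 2.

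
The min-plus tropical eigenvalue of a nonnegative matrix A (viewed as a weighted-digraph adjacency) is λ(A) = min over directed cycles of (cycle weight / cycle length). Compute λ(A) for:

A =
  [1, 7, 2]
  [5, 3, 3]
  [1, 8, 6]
λ(A) = 1

Enumerate directed cycles and compute their means (weight / length). Sample:
  cycle 0 → 0: weight = 1, length = 1, mean = 1/1 ≈ 1.000
  cycle 1 → 1: weight = 3, length = 1, mean = 3/1 ≈ 3.000
  cycle 2 → 2: weight = 6, length = 1, mean = 6/1 ≈ 6.000
  cycle 0 → 1 → 0: weight = 12, length = 2, mean = 12/2 ≈ 6.000
  cycle 0 → 2 → 0: weight = 3, length = 2, mean = 3/2 ≈ 1.500
  cycle 1 → 0 → 1: weight = 12, length = 2, mean = 12/2 ≈ 6.000
Minimum mean = 1.000, attained e.g. along the cycle 0 → 0 with weight 1 and length 1. So λ(A) = 1/1 = 1.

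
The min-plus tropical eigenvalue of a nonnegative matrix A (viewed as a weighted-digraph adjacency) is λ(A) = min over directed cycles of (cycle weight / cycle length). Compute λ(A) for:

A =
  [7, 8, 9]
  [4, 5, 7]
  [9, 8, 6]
λ(A) = 5

Enumerate directed cycles and compute their means (weight / length). Sample:
  cycle 0 → 0: weight = 7, length = 1, mean = 7/1 ≈ 7.000
  cycle 1 → 1: weight = 5, length = 1, mean = 5/1 ≈ 5.000
  cycle 2 → 2: weight = 6, length = 1, mean = 6/1 ≈ 6.000
  cycle 0 → 1 → 0: weight = 12, length = 2, mean = 12/2 ≈ 6.000
  cycle 0 → 2 → 0: weight = 18, length = 2, mean = 18/2 ≈ 9.000
  cycle 1 → 0 → 1: weight = 12, length = 2, mean = 12/2 ≈ 6.000
Minimum mean = 5.000, attained e.g. along the cycle 1 → 1 with weight 5 and length 1. So λ(A) = 5/1 = 5.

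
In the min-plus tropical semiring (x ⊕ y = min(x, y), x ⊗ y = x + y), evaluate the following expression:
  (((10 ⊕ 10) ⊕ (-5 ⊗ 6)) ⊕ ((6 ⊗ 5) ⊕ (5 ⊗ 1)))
(((10 ⊕ 10) ⊕ (-5 ⊗ 6)) ⊕ ((6 ⊗ 5) ⊕ (5 ⊗ 1))) = 1

Expand innermost to outermost. Recall ⊕ takes the minimum of its arguments and ⊗ takes their sum. Working out the expression (((10 ⊕ 10) ⊕ (-5 ⊗ 6)) ⊕ ((6 ⊗ 5) ⊕ (5 ⊗ 1))) gives 1.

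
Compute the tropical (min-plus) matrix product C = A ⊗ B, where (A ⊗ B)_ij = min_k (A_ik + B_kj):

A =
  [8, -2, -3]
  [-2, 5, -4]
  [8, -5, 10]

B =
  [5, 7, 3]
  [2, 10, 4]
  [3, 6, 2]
A ⊗ B =
  [0, 3, -1]
  [-1, 2, -2]
  [-3, 5, -1]

Apply the min-plus product entry-by-entry:
  C[0][0] = min over k of (A[0][0] + B[0][0] = 8 + 5 = 13, A[0][1] + B[1][0] = -2 + 2 = 0, A[0][2] + B[2][0] = -3 + 3 = 0) = 0 (attained at k = 1)
  C[0][1] = min over k of (A[0][0] + B[0][1] = 8 + 7 = 15, A[0][1] + B[1][1] = -2 + 10 = 8, A[0][2] + B[2][1] = -3 + 6 = 3) = 3 (attained at k = 2)
  C[0][2] = min over k of (A[0][0] + B[0][2] = 8 + 3 = 11, A[0][1] + B[1][2] = -2 + 4 = 2, A[0][2] + B[2][2] = -3 + 2 = -1) = -1 (attained at k = 2)
  C[1][0] = min over k of (A[1][0] + B[0][0] = -2 + 5 = 3, A[1][1] + B[1][0] = 5 + 2 = 7, A[1][2] + B[2][0] = -4 + 3 = -1) = -1 (attained at k = 2)
  C[1][1] = min over k of (A[1][0] + B[0][1] = -2 + 7 = 5, A[1][1] + B[1][1] = 5 + 10 = 15, A[1][2] + B[2][1] = -4 + 6 = 2) = 2 (attained at k = 2)
  C[1][2] = min over k of (A[1][0] + B[0][2] = -2 + 3 = 1, A[1][1] + B[1][2] = 5 + 4 = 9, A[1][2] + B[2][2] = -4 + 2 = -2) = -2 (attained at k = 2)
  C[2][0] = min over k of (A[2][0] + B[0][0] = 8 + 5 = 13, A[2][1] + B[1][0] = -5 + 2 = -3, A[2][2] + B[2][0] = 10 + 3 = 13) = -3 (attained at k = 1)
  C[2][1] = min over k of (A[2][0] + B[0][1] = 8 + 7 = 15, A[2][1] + B[1][1] = -5 + 10 = 5, A[2][2] + B[2][1] = 10 + 6 = 16) = 5 (attained at k = 1)
  C[2][2] = min over k of (A[2][0] + B[0][2] = 8 + 3 = 11, A[2][1] + B[1][2] = -5 + 4 = -1, A[2][2] + B[2][2] = 10 + 2 = 12) = -1 (attained at k = 1)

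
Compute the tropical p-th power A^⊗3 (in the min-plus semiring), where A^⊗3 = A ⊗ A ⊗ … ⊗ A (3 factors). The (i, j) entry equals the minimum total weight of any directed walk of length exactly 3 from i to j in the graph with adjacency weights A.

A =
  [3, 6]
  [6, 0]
A^⊗3 =
  [9, 6]
  [6, 0]

Each entry (A^⊗3)_ij equals the minimum over all length-3 walks i = v_0 → v_1 → … → v_3 = j of Σ_t A[v_t][v_{t+1}]. For example, for (i, j) = (0, 1) we minimise over 4 possible intermediate vertex sequences; the minimum is 6, attained along the walk 0 → 1 → 1 → 1.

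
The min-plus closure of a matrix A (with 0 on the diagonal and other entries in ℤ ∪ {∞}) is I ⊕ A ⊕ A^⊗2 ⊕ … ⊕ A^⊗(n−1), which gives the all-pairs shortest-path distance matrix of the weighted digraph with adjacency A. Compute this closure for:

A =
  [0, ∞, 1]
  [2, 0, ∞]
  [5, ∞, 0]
Closure =
  [0, ∞, 1]
  [2, 0, 3]
  [5, ∞, 0]

This is the Floyd-Warshall all-pairs shortest-path computation. For each intermediate vertex k = 0, 1, …, 2, update dist[i][j] ← min(dist[i][j], dist[i][k] + dist[k][j]). The final matrix gives, for each (i, j), the minimum total weight of any directed path from i to j (possibly empty when i = j).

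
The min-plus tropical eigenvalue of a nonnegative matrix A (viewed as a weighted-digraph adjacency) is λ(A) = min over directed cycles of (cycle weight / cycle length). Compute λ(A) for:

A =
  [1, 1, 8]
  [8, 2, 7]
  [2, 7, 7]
λ(A) = 1

Enumerate directed cycles and compute their means (weight / length). Sample:
  cycle 0 → 0: weight = 1, length = 1, mean = 1/1 ≈ 1.000
  cycle 1 → 1: weight = 2, length = 1, mean = 2/1 ≈ 2.000
  cycle 2 → 2: weight = 7, length = 1, mean = 7/1 ≈ 7.000
  cycle 0 → 1 → 0: weight = 9, length = 2, mean = 9/2 ≈ 4.500
  cycle 0 → 2 → 0: weight = 10, length = 2, mean = 10/2 ≈ 5.000
  cycle 1 → 0 → 1: weight = 9, length = 2, mean = 9/2 ≈ 4.500
Minimum mean = 1.000, attained e.g. along the cycle 0 → 0 with weight 1 and length 1. So λ(A) = 1/1 = 1.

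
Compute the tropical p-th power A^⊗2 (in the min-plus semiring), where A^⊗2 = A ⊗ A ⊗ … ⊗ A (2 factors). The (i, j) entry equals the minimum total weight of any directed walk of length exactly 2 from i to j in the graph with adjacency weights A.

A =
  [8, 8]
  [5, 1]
A^⊗2 =
  [13, 9]
  [6, 2]

Each entry (A^⊗2)_ij equals the minimum over all length-2 walks i = v_0 → v_1 → … → v_2 = j of Σ_t A[v_t][v_{t+1}]. For example, for (i, j) = (0, 1) we minimise over 2 possible intermediate vertex sequences; the minimum is 9, attained along the walk 0 → 1 → 1.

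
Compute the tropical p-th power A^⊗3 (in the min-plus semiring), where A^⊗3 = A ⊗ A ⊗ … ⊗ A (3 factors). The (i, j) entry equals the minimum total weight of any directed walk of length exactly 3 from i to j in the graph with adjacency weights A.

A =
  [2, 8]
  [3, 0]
A^⊗3 =
  [6, 8]
  [3, 0]

Each entry (A^⊗3)_ij equals the minimum over all length-3 walks i = v_0 → v_1 → … → v_3 = j of Σ_t A[v_t][v_{t+1}]. For example, for (i, j) = (0, 1) we minimise over 4 possible intermediate vertex sequences; the minimum is 8, attained along the walk 0 → 1 → 1 → 1.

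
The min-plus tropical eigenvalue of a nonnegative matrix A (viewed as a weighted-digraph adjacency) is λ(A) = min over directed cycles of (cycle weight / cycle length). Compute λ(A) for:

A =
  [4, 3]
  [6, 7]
λ(A) = 4

Enumerate directed cycles and compute their means (weight / length). Sample:
  cycle 0 → 0: weight = 4, length = 1, mean = 4/1 ≈ 4.000
  cycle 1 → 1: weight = 7, length = 1, mean = 7/1 ≈ 7.000
  cycle 0 → 1 → 0: weight = 9, length = 2, mean = 9/2 ≈ 4.500
  cycle 1 → 0 → 1: weight = 9, length = 2, mean = 9/2 ≈ 4.500
Minimum mean = 4.000, attained e.g. along the cycle 0 → 0 with weight 4 and length 1. So λ(A) = 4/1 = 4.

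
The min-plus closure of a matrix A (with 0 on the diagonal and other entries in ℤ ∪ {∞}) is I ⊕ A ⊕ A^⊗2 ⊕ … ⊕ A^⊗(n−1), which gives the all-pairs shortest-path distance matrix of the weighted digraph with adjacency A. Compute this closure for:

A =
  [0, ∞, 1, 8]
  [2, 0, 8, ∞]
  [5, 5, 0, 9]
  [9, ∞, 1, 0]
Closure =
  [0, 6, 1, 8]
  [2, 0, 3, 10]
  [5, 5, 0, 9]
  [6, 6, 1, 0]

This is the Floyd-Warshall all-pairs shortest-path computation. For each intermediate vertex k = 0, 1, …, 3, update dist[i][j] ← min(dist[i][j], dist[i][k] + dist[k][j]). The final matrix gives, for each (i, j), the minimum total weight of any directed path from i to j (possibly empty when i = j).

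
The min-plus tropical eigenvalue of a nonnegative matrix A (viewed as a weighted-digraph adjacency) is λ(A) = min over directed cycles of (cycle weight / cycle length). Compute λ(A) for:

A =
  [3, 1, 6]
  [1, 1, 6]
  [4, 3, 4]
λ(A) = 1

Enumerate directed cycles and compute their means (weight / length). Sample:
  cycle 0 → 0: weight = 3, length = 1, mean = 3/1 ≈ 3.000
  cycle 1 → 1: weight = 1, length = 1, mean = 1/1 ≈ 1.000
  cycle 2 → 2: weight = 4, length = 1, mean = 4/1 ≈ 4.000
  cycle 0 → 1 → 0: weight = 2, length = 2, mean = 2/2 ≈ 1.000
  cycle 0 → 2 → 0: weight = 10, length = 2, mean = 10/2 ≈ 5.000
  cycle 1 → 0 → 1: weight = 2, length = 2, mean = 2/2 ≈ 1.000
Minimum mean = 1.000, attained e.g. along the cycle 1 → 1 with weight 1 and length 1. So λ(A) = 1/1 = 1.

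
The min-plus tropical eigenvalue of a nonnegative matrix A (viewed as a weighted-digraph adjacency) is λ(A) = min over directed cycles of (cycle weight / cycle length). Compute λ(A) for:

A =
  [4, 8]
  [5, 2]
λ(A) = 2

Enumerate directed cycles and compute their means (weight / length). Sample:
  cycle 0 → 0: weight = 4, length = 1, mean = 4/1 ≈ 4.000
  cycle 1 → 1: weight = 2, length = 1, mean = 2/1 ≈ 2.000
  cycle 0 → 1 → 0: weight = 13, length = 2, mean = 13/2 ≈ 6.500
  cycle 1 → 0 → 1: weight = 13, length = 2, mean = 13/2 ≈ 6.500
Minimum mean = 2.000, attained e.g. along the cycle 1 → 1 with weight 2 and length 1. So λ(A) = 2/1 = 2.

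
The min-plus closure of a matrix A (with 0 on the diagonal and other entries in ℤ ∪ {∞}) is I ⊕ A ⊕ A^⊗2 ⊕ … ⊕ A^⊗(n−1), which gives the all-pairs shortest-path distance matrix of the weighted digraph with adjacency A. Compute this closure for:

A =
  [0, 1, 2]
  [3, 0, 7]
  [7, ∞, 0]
Closure =
  [0, 1, 2]
  [3, 0, 5]
  [7, 8, 0]

This is the Floyd-Warshall all-pairs shortest-path computation. For each intermediate vertex k = 0, 1, …, 2, update dist[i][j] ← min(dist[i][j], dist[i][k] + dist[k][j]). The final matrix gives, for each (i, j), the minimum total weight of any directed path from i to j (possibly empty when i = j).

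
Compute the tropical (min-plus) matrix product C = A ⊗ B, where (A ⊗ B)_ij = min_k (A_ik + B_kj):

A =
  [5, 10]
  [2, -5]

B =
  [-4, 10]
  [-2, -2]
A ⊗ B =
  [1, 8]
  [-7, -7]

Apply the min-plus product entry-by-entry:
  C[0][0] = min over k of (A[0][0] + B[0][0] = 5 + -4 = 1, A[0][1] + B[1][0] = 10 + -2 = 8) = 1 (attained at k = 0)
  C[0][1] = min over k of (A[0][0] + B[0][1] = 5 + 10 = 15, A[0][1] + B[1][1] = 10 + -2 = 8) = 8 (attained at k = 1)
  C[1][0] = min over k of (A[1][0] + B[0][0] = 2 + -4 = -2, A[1][1] + B[1][0] = -5 + -2 = -7) = -7 (attained at k = 1)
  C[1][1] = min over k of (A[1][0] + B[0][1] = 2 + 10 = 12, A[1][1] + B[1][1] = -5 + -2 = -7) = -7 (attained at k = 1)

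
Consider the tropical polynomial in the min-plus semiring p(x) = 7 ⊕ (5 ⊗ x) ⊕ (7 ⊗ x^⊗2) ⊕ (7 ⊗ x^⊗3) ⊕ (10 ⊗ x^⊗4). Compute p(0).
p(0) = 5

A tropical monomial a ⊗ x^⊗i evaluates to a + i · x. Evaluating each term at x = 0:
  Term 0 contributes 7 + 0 · 0 = 7
  Term 1 contributes 5 + 1 · 0 = 5
  Term 2 contributes 7 + 2 · 0 = 7
  Term 3 contributes 7 + 3 · 0 = 7
  Term 4 contributes 10 + 4 · 0 = 10
p(0) = ⊕ of these = min[7, 5, 7, 7, 10] = 5.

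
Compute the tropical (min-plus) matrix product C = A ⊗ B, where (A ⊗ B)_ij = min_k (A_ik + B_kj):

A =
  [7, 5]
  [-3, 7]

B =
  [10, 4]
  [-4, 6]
A ⊗ B =
  [1, 11]
  [3, 1]

Apply the min-plus product entry-by-entry:
  C[0][0] = min over k of (A[0][0] + B[0][0] = 7 + 10 = 17, A[0][1] + B[1][0] = 5 + -4 = 1) = 1 (attained at k = 1)
  C[0][1] = min over k of (A[0][0] + B[0][1] = 7 + 4 = 11, A[0][1] + B[1][1] = 5 + 6 = 11) = 11 (attained at k = 0)
  C[1][0] = min over k of (A[1][0] + B[0][0] = -3 + 10 = 7, A[1][1] + B[1][0] = 7 + -4 = 3) = 3 (attained at k = 1)
  C[1][1] = min over k of (A[1][0] + B[0][1] = -3 + 4 = 1, A[1][1] + B[1][1] = 7 + 6 = 13) = 1 (attained at k = 0)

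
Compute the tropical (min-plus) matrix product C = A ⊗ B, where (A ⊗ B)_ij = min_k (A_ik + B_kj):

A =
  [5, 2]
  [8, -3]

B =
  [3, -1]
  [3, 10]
A ⊗ B =
  [5, 4]
  [0, 7]

Apply the min-plus product entry-by-entry:
  C[0][0] = min over k of (A[0][0] + B[0][0] = 5 + 3 = 8, A[0][1] + B[1][0] = 2 + 3 = 5) = 5 (attained at k = 1)
  C[0][1] = min over k of (A[0][0] + B[0][1] = 5 + -1 = 4, A[0][1] + B[1][1] = 2 + 10 = 12) = 4 (attained at k = 0)
  C[1][0] = min over k of (A[1][0] + B[0][0] = 8 + 3 = 11, A[1][1] + B[1][0] = -3 + 3 = 0) = 0 (attained at k = 1)
  C[1][1] = min over k of (A[1][0] + B[0][1] = 8 + -1 = 7, A[1][1] + B[1][1] = -3 + 10 = 7) = 7 (attained at k = 0)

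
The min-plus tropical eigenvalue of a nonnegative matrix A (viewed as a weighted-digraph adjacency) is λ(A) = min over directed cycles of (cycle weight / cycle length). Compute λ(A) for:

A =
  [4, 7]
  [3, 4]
λ(A) = 4

Enumerate directed cycles and compute their means (weight / length). Sample:
  cycle 0 → 0: weight = 4, length = 1, mean = 4/1 ≈ 4.000
  cycle 1 → 1: weight = 4, length = 1, mean = 4/1 ≈ 4.000
  cycle 0 → 1 → 0: weight = 10, length = 2, mean = 10/2 ≈ 5.000
  cycle 1 → 0 → 1: weight = 10, length = 2, mean = 10/2 ≈ 5.000
Minimum mean = 4.000, attained e.g. along the cycle 0 → 0 with weight 4 and length 1. So λ(A) = 4/1 = 4.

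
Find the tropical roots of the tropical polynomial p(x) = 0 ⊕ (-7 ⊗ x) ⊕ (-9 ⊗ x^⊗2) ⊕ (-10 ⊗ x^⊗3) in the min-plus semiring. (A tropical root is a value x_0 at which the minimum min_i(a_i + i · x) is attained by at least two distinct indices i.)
Roots: {1, 2, 7}

Each tropical root is a break point of the lower envelope of the lines y = a_i + i · x (there are 4 lines, with slopes 0, 1, ..., 3). Only the lines that attain the minimum somewhere contribute to roots; other lines are dominated. Here the surviving (envelope) indices are i = 3, i = 2, i = 1, i = 0.
Intersections between consecutive envelope lines give the roots: for adjacent envelope indices i < j the intersection is x = (a_i − a_j) / (j − i). Reading off the sorted break points: {1, 2, 7}.
Verification: at each break x_0, at least two indices attain the minimum of min_i(a_i + i · x_0).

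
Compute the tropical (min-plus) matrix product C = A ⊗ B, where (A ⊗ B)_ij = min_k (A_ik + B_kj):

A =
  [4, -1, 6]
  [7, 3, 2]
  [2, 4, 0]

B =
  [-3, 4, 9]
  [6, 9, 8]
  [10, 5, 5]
A ⊗ B =
  [1, 8, 7]
  [4, 7, 7]
  [-1, 5, 5]

Apply the min-plus product entry-by-entry:
  C[0][0] = min over k of (A[0][0] + B[0][0] = 4 + -3 = 1, A[0][1] + B[1][0] = -1 + 6 = 5, A[0][2] + B[2][0] = 6 + 10 = 16) = 1 (attained at k = 0)
  C[0][1] = min over k of (A[0][0] + B[0][1] = 4 + 4 = 8, A[0][1] + B[1][1] = -1 + 9 = 8, A[0][2] + B[2][1] = 6 + 5 = 11) = 8 (attained at k = 0)
  C[0][2] = min over k of (A[0][0] + B[0][2] = 4 + 9 = 13, A[0][1] + B[1][2] = -1 + 8 = 7, A[0][2] + B[2][2] = 6 + 5 = 11) = 7 (attained at k = 1)
  C[1][0] = min over k of (A[1][0] + B[0][0] = 7 + -3 = 4, A[1][1] + B[1][0] = 3 + 6 = 9, A[1][2] + B[2][0] = 2 + 10 = 12) = 4 (attained at k = 0)
  C[1][1] = min over k of (A[1][0] + B[0][1] = 7 + 4 = 11, A[1][1] + B[1][1] = 3 + 9 = 12, A[1][2] + B[2][1] = 2 + 5 = 7) = 7 (attained at k = 2)
  C[1][2] = min over k of (A[1][0] + B[0][2] = 7 + 9 = 16, A[1][1] + B[1][2] = 3 + 8 = 11, A[1][2] + B[2][2] = 2 + 5 = 7) = 7 (attained at k = 2)
  C[2][0] = min over k of (A[2][0] + B[0][0] = 2 + -3 = -1, A[2][1] + B[1][0] = 4 + 6 = 10, A[2][2] + B[2][0] = 0 + 10 = 10) = -1 (attained at k = 0)
  C[2][1] = min over k of (A[2][0] + B[0][1] = 2 + 4 = 6, A[2][1] + B[1][1] = 4 + 9 = 13, A[2][2] + B[2][1] = 0 + 5 = 5) = 5 (attained at k = 2)
  C[2][2] = min over k of (A[2][0] + B[0][2] = 2 + 9 = 11, A[2][1] + B[1][2] = 4 + 8 = 12, A[2][2] + B[2][2] = 0 + 5 = 5) = 5 (attained at k = 2)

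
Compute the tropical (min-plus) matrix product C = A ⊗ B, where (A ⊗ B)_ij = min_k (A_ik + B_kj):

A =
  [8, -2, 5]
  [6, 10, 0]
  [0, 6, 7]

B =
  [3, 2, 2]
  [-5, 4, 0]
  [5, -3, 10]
A ⊗ B =
  [-7, 2, -2]
  [5, -3, 8]
  [1, 2, 2]

Apply the min-plus product entry-by-entry:
  C[0][0] = min over k of (A[0][0] + B[0][0] = 8 + 3 = 11, A[0][1] + B[1][0] = -2 + -5 = -7, A[0][2] + B[2][0] = 5 + 5 = 10) = -7 (attained at k = 1)
  C[0][1] = min over k of (A[0][0] + B[0][1] = 8 + 2 = 10, A[0][1] + B[1][1] = -2 + 4 = 2, A[0][2] + B[2][1] = 5 + -3 = 2) = 2 (attained at k = 1)
  C[0][2] = min over k of (A[0][0] + B[0][2] = 8 + 2 = 10, A[0][1] + B[1][2] = -2 + 0 = -2, A[0][2] + B[2][2] = 5 + 10 = 15) = -2 (attained at k = 1)
  C[1][0] = min over k of (A[1][0] + B[0][0] = 6 + 3 = 9, A[1][1] + B[1][0] = 10 + -5 = 5, A[1][2] + B[2][0] = 0 + 5 = 5) = 5 (attained at k = 1)
  C[1][1] = min over k of (A[1][0] + B[0][1] = 6 + 2 = 8, A[1][1] + B[1][1] = 10 + 4 = 14, A[1][2] + B[2][1] = 0 + -3 = -3) = -3 (attained at k = 2)
  C[1][2] = min over k of (A[1][0] + B[0][2] = 6 + 2 = 8, A[1][1] + B[1][2] = 10 + 0 = 10, A[1][2] + B[2][2] = 0 + 10 = 10) = 8 (attained at k = 0)
  C[2][0] = min over k of (A[2][0] + B[0][0] = 0 + 3 = 3, A[2][1] + B[1][0] = 6 + -5 = 1, A[2][2] + B[2][0] = 7 + 5 = 12) = 1 (attained at k = 1)
  C[2][1] = min over k of (A[2][0] + B[0][1] = 0 + 2 = 2, A[2][1] + B[1][1] = 6 + 4 = 10, A[2][2] + B[2][1] = 7 + -3 = 4) = 2 (attained at k = 0)
  C[2][2] = min over k of (A[2][0] + B[0][2] = 0 + 2 = 2, A[2][1] + B[1][2] = 6 + 0 = 6, A[2][2] + B[2][2] = 7 + 10 = 17) = 2 (attained at k = 0)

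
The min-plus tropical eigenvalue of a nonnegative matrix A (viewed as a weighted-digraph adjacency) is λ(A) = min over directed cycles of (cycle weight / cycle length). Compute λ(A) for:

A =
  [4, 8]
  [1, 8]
λ(A) = 4

Enumerate directed cycles and compute their means (weight / length). Sample:
  cycle 0 → 0: weight = 4, length = 1, mean = 4/1 ≈ 4.000
  cycle 1 → 1: weight = 8, length = 1, mean = 8/1 ≈ 8.000
  cycle 0 → 1 → 0: weight = 9, length = 2, mean = 9/2 ≈ 4.500
  cycle 1 → 0 → 1: weight = 9, length = 2, mean = 9/2 ≈ 4.500
Minimum mean = 4.000, attained e.g. along the cycle 0 → 0 with weight 4 and length 1. So λ(A) = 4/1 = 4.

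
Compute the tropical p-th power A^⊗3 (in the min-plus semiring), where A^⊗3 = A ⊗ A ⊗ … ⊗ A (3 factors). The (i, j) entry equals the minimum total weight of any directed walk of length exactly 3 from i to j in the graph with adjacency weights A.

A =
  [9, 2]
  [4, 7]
A^⊗3 =
  [13, 8]
  [10, 13]

Each entry (A^⊗3)_ij equals the minimum over all length-3 walks i = v_0 → v_1 → … → v_3 = j of Σ_t A[v_t][v_{t+1}]. For example, for (i, j) = (0, 1) we minimise over 4 possible intermediate vertex sequences; the minimum is 8, attained along the walk 0 → 1 → 0 → 1.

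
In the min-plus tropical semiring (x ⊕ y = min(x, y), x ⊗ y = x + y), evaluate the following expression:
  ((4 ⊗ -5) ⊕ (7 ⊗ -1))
((4 ⊗ -5) ⊕ (7 ⊗ -1)) = -1

Expand innermost to outermost. Recall ⊕ takes the minimum of its arguments and ⊗ takes their sum. Working out the expression ((4 ⊗ -5) ⊕ (7 ⊗ -1)) gives -1.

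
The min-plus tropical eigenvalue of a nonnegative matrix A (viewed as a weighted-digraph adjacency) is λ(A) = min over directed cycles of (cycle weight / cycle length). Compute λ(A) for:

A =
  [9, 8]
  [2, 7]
λ(A) = 5

Enumerate directed cycles and compute their means (weight / length). Sample:
  cycle 0 → 0: weight = 9, length = 1, mean = 9/1 ≈ 9.000
  cycle 1 → 1: weight = 7, length = 1, mean = 7/1 ≈ 7.000
  cycle 0 → 1 → 0: weight = 10, length = 2, mean = 10/2 ≈ 5.000
  cycle 1 → 0 → 1: weight = 10, length = 2, mean = 10/2 ≈ 5.000
Minimum mean = 5.000, attained e.g. along the cycle 0 → 1 → 0 with weight 10 and length 2. So λ(A) = 10/2 = 5.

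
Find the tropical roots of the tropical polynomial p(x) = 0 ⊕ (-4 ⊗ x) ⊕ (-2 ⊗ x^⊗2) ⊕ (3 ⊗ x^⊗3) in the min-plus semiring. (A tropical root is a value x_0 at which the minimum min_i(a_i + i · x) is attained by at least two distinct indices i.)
Roots: {-5, -2, 4}

Each tropical root is a break point of the lower envelope of the lines y = a_i + i · x (there are 4 lines, with slopes 0, 1, ..., 3). Only the lines that attain the minimum somewhere contribute to roots; other lines are dominated. Here the surviving (envelope) indices are i = 3, i = 2, i = 1, i = 0.
Intersections between consecutive envelope lines give the roots: for adjacent envelope indices i < j the intersection is x = (a_i − a_j) / (j − i). Reading off the sorted break points: {-5, -2, 4}.
Verification: at each break x_0, at least two indices attain the minimum of min_i(a_i + i · x_0).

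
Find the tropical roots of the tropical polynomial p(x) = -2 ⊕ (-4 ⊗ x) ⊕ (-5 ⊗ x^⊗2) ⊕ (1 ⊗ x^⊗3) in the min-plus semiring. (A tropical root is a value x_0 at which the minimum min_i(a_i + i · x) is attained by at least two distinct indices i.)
Roots: {-6, 1, 2}

Each tropical root is a break point of the lower envelope of the lines y = a_i + i · x (there are 4 lines, with slopes 0, 1, ..., 3). Only the lines that attain the minimum somewhere contribute to roots; other lines are dominated. Here the surviving (envelope) indices are i = 3, i = 2, i = 1, i = 0.
Intersections between consecutive envelope lines give the roots: for adjacent envelope indices i < j the intersection is x = (a_i − a_j) / (j − i). Reading off the sorted break points: {-6, 1, 2}.
Verification: at each break x_0, at least two indices attain the minimum of min_i(a_i + i · x_0).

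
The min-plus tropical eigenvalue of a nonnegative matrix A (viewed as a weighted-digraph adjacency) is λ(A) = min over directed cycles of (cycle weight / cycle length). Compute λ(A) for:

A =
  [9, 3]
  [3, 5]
λ(A) = 3

Enumerate directed cycles and compute their means (weight / length). Sample:
  cycle 0 → 0: weight = 9, length = 1, mean = 9/1 ≈ 9.000
  cycle 1 → 1: weight = 5, length = 1, mean = 5/1 ≈ 5.000
  cycle 0 → 1 → 0: weight = 6, length = 2, mean = 6/2 ≈ 3.000
  cycle 1 → 0 → 1: weight = 6, length = 2, mean = 6/2 ≈ 3.000
Minimum mean = 3.000, attained e.g. along the cycle 0 → 1 → 0 with weight 6 and length 2. So λ(A) = 6/2 = 3.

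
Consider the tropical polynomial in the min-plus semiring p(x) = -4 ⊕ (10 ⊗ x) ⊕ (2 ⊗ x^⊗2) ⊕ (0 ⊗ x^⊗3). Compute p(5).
p(5) = -4

A tropical monomial a ⊗ x^⊗i evaluates to a + i · x. Evaluating each term at x = 5:
  Term 0 contributes -4 + 0 · 5 = -4
  Term 1 contributes 10 + 1 · 5 = 15
  Term 2 contributes 2 + 2 · 5 = 12
  Term 3 contributes 0 + 3 · 5 = 15
p(5) = ⊕ of these = min[-4, 15, 12, 15] = -4.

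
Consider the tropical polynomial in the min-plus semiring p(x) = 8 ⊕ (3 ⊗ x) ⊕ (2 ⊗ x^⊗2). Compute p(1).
p(1) = 4

A tropical monomial a ⊗ x^⊗i evaluates to a + i · x. Evaluating each term at x = 1:
  Term 0 contributes 8 + 0 · 1 = 8
  Term 1 contributes 3 + 1 · 1 = 4
  Term 2 contributes 2 + 2 · 1 = 4
p(1) = ⊕ of these = min[8, 4, 4] = 4.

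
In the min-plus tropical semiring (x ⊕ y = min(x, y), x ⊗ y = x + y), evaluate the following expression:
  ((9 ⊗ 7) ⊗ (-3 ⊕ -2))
((9 ⊗ 7) ⊗ (-3 ⊕ -2)) = 13

Expand innermost to outermost. Recall ⊕ takes the minimum of its arguments and ⊗ takes their sum. Working out the expression ((9 ⊗ 7) ⊗ (-3 ⊕ -2)) gives 13.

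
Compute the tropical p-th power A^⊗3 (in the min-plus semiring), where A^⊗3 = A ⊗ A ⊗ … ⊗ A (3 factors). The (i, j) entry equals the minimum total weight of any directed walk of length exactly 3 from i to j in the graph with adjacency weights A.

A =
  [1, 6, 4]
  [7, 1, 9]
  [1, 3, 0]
A^⊗3 =
  [3, 7, 4]
  [9, 3, 9]
  [1, 3, 0]

Each entry (A^⊗3)_ij equals the minimum over all length-3 walks i = v_0 → v_1 → … → v_3 = j of Σ_t A[v_t][v_{t+1}]. For example, for (i, j) = (0, 2) we minimise over 9 possible intermediate vertex sequences; the minimum is 4, attained along the walk 0 → 2 → 2 → 2.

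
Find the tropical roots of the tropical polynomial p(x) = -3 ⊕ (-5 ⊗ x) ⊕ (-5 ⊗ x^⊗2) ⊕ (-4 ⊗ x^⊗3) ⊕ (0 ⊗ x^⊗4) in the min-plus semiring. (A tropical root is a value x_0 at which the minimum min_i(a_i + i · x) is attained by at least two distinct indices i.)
Roots: {-4, -1, 0, 2}

Each tropical root is a break point of the lower envelope of the lines y = a_i + i · x (there are 5 lines, with slopes 0, 1, ..., 4). Only the lines that attain the minimum somewhere contribute to roots; other lines are dominated. Here the surviving (envelope) indices are i = 4, i = 3, i = 2, i = 1, i = 0.
Intersections between consecutive envelope lines give the roots: for adjacent envelope indices i < j the intersection is x = (a_i − a_j) / (j − i). Reading off the sorted break points: {-4, -1, 0, 2}.
Verification: at each break x_0, at least two indices attain the minimum of min_i(a_i + i · x_0).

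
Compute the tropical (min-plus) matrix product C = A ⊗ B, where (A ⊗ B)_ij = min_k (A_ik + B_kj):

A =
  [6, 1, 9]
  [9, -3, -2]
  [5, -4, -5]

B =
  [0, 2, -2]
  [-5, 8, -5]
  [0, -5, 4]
A ⊗ B =
  [-4, 4, -4]
  [-8, -7, -8]
  [-9, -10, -9]

Apply the min-plus product entry-by-entry:
  C[0][0] = min over k of (A[0][0] + B[0][0] = 6 + 0 = 6, A[0][1] + B[1][0] = 1 + -5 = -4, A[0][2] + B[2][0] = 9 + 0 = 9) = -4 (attained at k = 1)
  C[0][1] = min over k of (A[0][0] + B[0][1] = 6 + 2 = 8, A[0][1] + B[1][1] = 1 + 8 = 9, A[0][2] + B[2][1] = 9 + -5 = 4) = 4 (attained at k = 2)
  C[0][2] = min over k of (A[0][0] + B[0][2] = 6 + -2 = 4, A[0][1] + B[1][2] = 1 + -5 = -4, A[0][2] + B[2][2] = 9 + 4 = 13) = -4 (attained at k = 1)
  C[1][0] = min over k of (A[1][0] + B[0][0] = 9 + 0 = 9, A[1][1] + B[1][0] = -3 + -5 = -8, A[1][2] + B[2][0] = -2 + 0 = -2) = -8 (attained at k = 1)
  C[1][1] = min over k of (A[1][0] + B[0][1] = 9 + 2 = 11, A[1][1] + B[1][1] = -3 + 8 = 5, A[1][2] + B[2][1] = -2 + -5 = -7) = -7 (attained at k = 2)
  C[1][2] = min over k of (A[1][0] + B[0][2] = 9 + -2 = 7, A[1][1] + B[1][2] = -3 + -5 = -8, A[1][2] + B[2][2] = -2 + 4 = 2) = -8 (attained at k = 1)
  C[2][0] = min over k of (A[2][0] + B[0][0] = 5 + 0 = 5, A[2][1] + B[1][0] = -4 + -5 = -9, A[2][2] + B[2][0] = -5 + 0 = -5) = -9 (attained at k = 1)
  C[2][1] = min over k of (A[2][0] + B[0][1] = 5 + 2 = 7, A[2][1] + B[1][1] = -4 + 8 = 4, A[2][2] + B[2][1] = -5 + -5 = -10) = -10 (attained at k = 2)
  C[2][2] = min over k of (A[2][0] + B[0][2] = 5 + -2 = 3, A[2][1] + B[1][2] = -4 + -5 = -9, A[2][2] + B[2][2] = -5 + 4 = -1) = -9 (attained at k = 1)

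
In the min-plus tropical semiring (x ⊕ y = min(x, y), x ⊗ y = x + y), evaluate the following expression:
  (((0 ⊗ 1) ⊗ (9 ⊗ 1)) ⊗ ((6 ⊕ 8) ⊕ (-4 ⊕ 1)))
(((0 ⊗ 1) ⊗ (9 ⊗ 1)) ⊗ ((6 ⊕ 8) ⊕ (-4 ⊕ 1))) = 7

Expand innermost to outermost. Recall ⊕ takes the minimum of its arguments and ⊗ takes their sum. Working out the expression (((0 ⊗ 1) ⊗ (9 ⊗ 1)) ⊗ ((6 ⊕ 8) ⊕ (-4 ⊕ 1))) gives 7.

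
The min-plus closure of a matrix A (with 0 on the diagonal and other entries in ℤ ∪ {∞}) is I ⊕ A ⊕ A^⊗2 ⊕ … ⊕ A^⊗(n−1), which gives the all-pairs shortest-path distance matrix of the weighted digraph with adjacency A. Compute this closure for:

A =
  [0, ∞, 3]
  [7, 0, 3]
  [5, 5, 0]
Closure =
  [0, 8, 3]
  [7, 0, 3]
  [5, 5, 0]

This is the Floyd-Warshall all-pairs shortest-path computation. For each intermediate vertex k = 0, 1, …, 2, update dist[i][j] ← min(dist[i][j], dist[i][k] + dist[k][j]). The final matrix gives, for each (i, j), the minimum total weight of any directed path from i to j (possibly empty when i = j).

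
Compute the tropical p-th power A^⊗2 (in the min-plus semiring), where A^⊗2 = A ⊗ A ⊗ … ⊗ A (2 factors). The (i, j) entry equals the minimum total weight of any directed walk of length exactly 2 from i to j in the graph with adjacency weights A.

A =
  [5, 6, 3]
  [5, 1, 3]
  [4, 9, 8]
A^⊗2 =
  [7, 7, 8]
  [6, 2, 4]
  [9, 10, 7]

Each entry (A^⊗2)_ij equals the minimum over all length-2 walks i = v_0 → v_1 → … → v_2 = j of Σ_t A[v_t][v_{t+1}]. For example, for (i, j) = (0, 2) we minimise over 3 possible intermediate vertex sequences; the minimum is 8, attained along the walk 0 → 0 → 2.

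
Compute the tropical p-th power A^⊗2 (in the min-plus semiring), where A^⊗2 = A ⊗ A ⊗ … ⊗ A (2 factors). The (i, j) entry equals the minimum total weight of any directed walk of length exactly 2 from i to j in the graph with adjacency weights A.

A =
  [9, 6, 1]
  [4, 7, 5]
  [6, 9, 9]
A^⊗2 =
  [7, 10, 10]
  [11, 10, 5]
  [13, 12, 7]

Each entry (A^⊗2)_ij equals the minimum over all length-2 walks i = v_0 → v_1 → … → v_2 = j of Σ_t A[v_t][v_{t+1}]. For example, for (i, j) = (0, 2) we minimise over 3 possible intermediate vertex sequences; the minimum is 10, attained along the walk 0 → 0 → 2.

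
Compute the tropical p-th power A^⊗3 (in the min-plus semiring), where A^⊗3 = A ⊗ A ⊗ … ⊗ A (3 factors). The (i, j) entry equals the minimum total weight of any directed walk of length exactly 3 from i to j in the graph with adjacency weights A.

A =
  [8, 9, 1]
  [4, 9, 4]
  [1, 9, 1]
A^⊗3 =
  [3, 11, 3]
  [6, 14, 6]
  [3, 11, 3]

Each entry (A^⊗3)_ij equals the minimum over all length-3 walks i = v_0 → v_1 → … → v_3 = j of Σ_t A[v_t][v_{t+1}]. For example, for (i, j) = (0, 2) we minimise over 9 possible intermediate vertex sequences; the minimum is 3, attained along the walk 0 → 2 → 0 → 2.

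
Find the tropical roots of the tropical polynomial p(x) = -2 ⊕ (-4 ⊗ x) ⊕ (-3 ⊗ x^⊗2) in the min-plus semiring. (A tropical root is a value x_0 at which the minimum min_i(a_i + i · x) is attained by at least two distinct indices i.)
Roots: {-1, 2}

Each tropical root is a break point of the lower envelope of the lines y = a_i + i · x (there are 3 lines, with slopes 0, 1, ..., 2). Only the lines that attain the minimum somewhere contribute to roots; other lines are dominated. Here the surviving (envelope) indices are i = 2, i = 1, i = 0.
Intersections between consecutive envelope lines give the roots: for adjacent envelope indices i < j the intersection is x = (a_i − a_j) / (j − i). Reading off the sorted break points: {-1, 2}.
Verification: at each break x_0, at least two indices attain the minimum of min_i(a_i + i · x_0).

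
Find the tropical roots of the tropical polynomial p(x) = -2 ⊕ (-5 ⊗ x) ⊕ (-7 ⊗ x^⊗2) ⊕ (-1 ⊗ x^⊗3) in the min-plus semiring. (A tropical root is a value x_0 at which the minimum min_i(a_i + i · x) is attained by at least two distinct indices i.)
Roots: {-6, 2, 3}

Each tropical root is a break point of the lower envelope of the lines y = a_i + i · x (there are 4 lines, with slopes 0, 1, ..., 3). Only the lines that attain the minimum somewhere contribute to roots; other lines are dominated. Here the surviving (envelope) indices are i = 3, i = 2, i = 1, i = 0.
Intersections between consecutive envelope lines give the roots: for adjacent envelope indices i < j the intersection is x = (a_i − a_j) / (j − i). Reading off the sorted break points: {-6, 2, 3}.
Verification: at each break x_0, at least two indices attain the minimum of min_i(a_i + i · x_0).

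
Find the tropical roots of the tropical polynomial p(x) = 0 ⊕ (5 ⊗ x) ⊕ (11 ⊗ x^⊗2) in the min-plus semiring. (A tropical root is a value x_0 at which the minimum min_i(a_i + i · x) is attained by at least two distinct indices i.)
Roots: {-6, -5}

Each tropical root is a break point of the lower envelope of the lines y = a_i + i · x (there are 3 lines, with slopes 0, 1, ..., 2). Only the lines that attain the minimum somewhere contribute to roots; other lines are dominated. Here the surviving (envelope) indices are i = 2, i = 1, i = 0.
Intersections between consecutive envelope lines give the roots: for adjacent envelope indices i < j the intersection is x = (a_i − a_j) / (j − i). Reading off the sorted break points: {-6, -5}.
Verification: at each break x_0, at least two indices attain the minimum of min_i(a_i + i · x_0).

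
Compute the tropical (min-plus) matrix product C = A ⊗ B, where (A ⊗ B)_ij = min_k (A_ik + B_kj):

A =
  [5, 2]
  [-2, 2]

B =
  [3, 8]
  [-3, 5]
A ⊗ B =
  [-1, 7]
  [-1, 6]

Apply the min-plus product entry-by-entry:
  C[0][0] = min over k of (A[0][0] + B[0][0] = 5 + 3 = 8, A[0][1] + B[1][0] = 2 + -3 = -1) = -1 (attained at k = 1)
  C[0][1] = min over k of (A[0][0] + B[0][1] = 5 + 8 = 13, A[0][1] + B[1][1] = 2 + 5 = 7) = 7 (attained at k = 1)
  C[1][0] = min over k of (A[1][0] + B[0][0] = -2 + 3 = 1, A[1][1] + B[1][0] = 2 + -3 = -1) = -1 (attained at k = 1)
  C[1][1] = min over k of (A[1][0] + B[0][1] = -2 + 8 = 6, A[1][1] + B[1][1] = 2 + 5 = 7) = 6 (attained at k = 0)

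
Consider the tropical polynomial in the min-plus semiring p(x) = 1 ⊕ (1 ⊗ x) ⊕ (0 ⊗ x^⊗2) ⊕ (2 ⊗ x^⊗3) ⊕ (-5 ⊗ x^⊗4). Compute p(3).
p(3) = 1

A tropical monomial a ⊗ x^⊗i evaluates to a + i · x. Evaluating each term at x = 3:
  Term 0 contributes 1 + 0 · 3 = 1
  Term 1 contributes 1 + 1 · 3 = 4
  Term 2 contributes 0 + 2 · 3 = 6
  Term 3 contributes 2 + 3 · 3 = 11
  Term 4 contributes -5 + 4 · 3 = 7
p(3) = ⊕ of these = min[1, 4, 6, 11, 7] = 1.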